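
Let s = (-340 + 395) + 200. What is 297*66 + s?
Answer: 19857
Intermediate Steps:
s = 255 (s = 55 + 200 = 255)
297*66 + s = 297*66 + 255 = 19602 + 255 = 19857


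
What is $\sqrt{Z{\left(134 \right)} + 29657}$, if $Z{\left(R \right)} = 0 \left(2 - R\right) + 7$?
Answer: $12 \sqrt{206} \approx 172.23$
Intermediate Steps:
$Z{\left(R \right)} = 7$ ($Z{\left(R \right)} = 0 + 7 = 7$)
$\sqrt{Z{\left(134 \right)} + 29657} = \sqrt{7 + 29657} = \sqrt{29664} = 12 \sqrt{206}$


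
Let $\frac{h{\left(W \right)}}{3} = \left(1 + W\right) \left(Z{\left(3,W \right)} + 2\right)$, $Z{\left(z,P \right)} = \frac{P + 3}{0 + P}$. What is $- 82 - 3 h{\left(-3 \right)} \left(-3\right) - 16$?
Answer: $8840$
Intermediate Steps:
$Z{\left(z,P \right)} = \frac{3 + P}{P}$
$h{\left(W \right)} = 3 \left(1 + W\right) \left(2 + \frac{3 + W}{W}\right)$ ($h{\left(W \right)} = 3 \left(1 + W\right) \left(\frac{3 + W}{W} + 2\right) = 3 \left(1 + W\right) \left(2 + \frac{3 + W}{W}\right)$)
$- 82 - 3 h{\left(-3 \right)} \left(-3\right) - 16 = - 82 - 3 \left(18 + 9 \left(-3\right) + \frac{9}{-3}\right) \left(-3\right) - 16 = - 82 - 3 \left(18 - 27 + 9 \left(- \frac{1}{3}\right)\right) \left(-3\right) - 16 = - 82 - 3 \left(18 - 27 - 3\right) \left(-3\right) - 16 = - 82 \left(-3\right) \left(-12\right) \left(-3\right) - 16 = - 82 \cdot 36 \left(-3\right) - 16 = \left(-82\right) \left(-108\right) - 16 = 8856 - 16 = 8840$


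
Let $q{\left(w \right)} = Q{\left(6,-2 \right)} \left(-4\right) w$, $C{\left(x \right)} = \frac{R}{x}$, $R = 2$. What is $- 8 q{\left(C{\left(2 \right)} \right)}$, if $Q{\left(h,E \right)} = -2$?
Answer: $-64$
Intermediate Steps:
$C{\left(x \right)} = \frac{2}{x}$
$q{\left(w \right)} = 8 w$ ($q{\left(w \right)} = \left(-2\right) \left(-4\right) w = 8 w$)
$- 8 q{\left(C{\left(2 \right)} \right)} = - 8 \cdot 8 \cdot \frac{2}{2} = - 8 \cdot 8 \cdot 2 \cdot \frac{1}{2} = - 8 \cdot 8 \cdot 1 = \left(-8\right) 8 = -64$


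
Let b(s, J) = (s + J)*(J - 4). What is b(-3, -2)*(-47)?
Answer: -1410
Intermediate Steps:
b(s, J) = (-4 + J)*(J + s) (b(s, J) = (J + s)*(-4 + J) = (-4 + J)*(J + s))
b(-3, -2)*(-47) = ((-2)² - 4*(-2) - 4*(-3) - 2*(-3))*(-47) = (4 + 8 + 12 + 6)*(-47) = 30*(-47) = -1410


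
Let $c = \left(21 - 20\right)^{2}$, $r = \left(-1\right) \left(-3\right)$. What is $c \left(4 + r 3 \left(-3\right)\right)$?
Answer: $-23$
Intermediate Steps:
$r = 3$
$c = 1$ ($c = 1^{2} = 1$)
$c \left(4 + r 3 \left(-3\right)\right) = 1 \left(4 + 3 \cdot 3 \left(-3\right)\right) = 1 \left(4 + 3 \left(-9\right)\right) = 1 \left(4 - 27\right) = 1 \left(-23\right) = -23$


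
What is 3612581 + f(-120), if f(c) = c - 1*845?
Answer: 3611616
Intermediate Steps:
f(c) = -845 + c (f(c) = c - 845 = -845 + c)
3612581 + f(-120) = 3612581 + (-845 - 120) = 3612581 - 965 = 3611616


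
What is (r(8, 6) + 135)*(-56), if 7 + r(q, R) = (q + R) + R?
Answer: -8288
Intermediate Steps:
r(q, R) = -7 + q + 2*R (r(q, R) = -7 + ((q + R) + R) = -7 + ((R + q) + R) = -7 + (q + 2*R) = -7 + q + 2*R)
(r(8, 6) + 135)*(-56) = ((-7 + 8 + 2*6) + 135)*(-56) = ((-7 + 8 + 12) + 135)*(-56) = (13 + 135)*(-56) = 148*(-56) = -8288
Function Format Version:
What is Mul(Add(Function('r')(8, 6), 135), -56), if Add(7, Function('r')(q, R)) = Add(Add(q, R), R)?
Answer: -8288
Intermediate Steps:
Function('r')(q, R) = Add(-7, q, Mul(2, R)) (Function('r')(q, R) = Add(-7, Add(Add(q, R), R)) = Add(-7, Add(Add(R, q), R)) = Add(-7, Add(q, Mul(2, R))) = Add(-7, q, Mul(2, R)))
Mul(Add(Function('r')(8, 6), 135), -56) = Mul(Add(Add(-7, 8, Mul(2, 6)), 135), -56) = Mul(Add(Add(-7, 8, 12), 135), -56) = Mul(Add(13, 135), -56) = Mul(148, -56) = -8288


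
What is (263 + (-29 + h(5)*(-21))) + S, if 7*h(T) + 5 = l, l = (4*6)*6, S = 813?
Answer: 630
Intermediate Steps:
l = 144 (l = 24*6 = 144)
h(T) = 139/7 (h(T) = -5/7 + (⅐)*144 = -5/7 + 144/7 = 139/7)
(263 + (-29 + h(5)*(-21))) + S = (263 + (-29 + (139/7)*(-21))) + 813 = (263 + (-29 - 417)) + 813 = (263 - 446) + 813 = -183 + 813 = 630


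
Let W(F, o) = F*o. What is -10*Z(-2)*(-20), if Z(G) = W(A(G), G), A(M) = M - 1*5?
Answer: 2800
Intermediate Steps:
A(M) = -5 + M (A(M) = M - 5 = -5 + M)
Z(G) = G*(-5 + G) (Z(G) = (-5 + G)*G = G*(-5 + G))
-10*Z(-2)*(-20) = -(-20)*(-5 - 2)*(-20) = -(-20)*(-7)*(-20) = -10*14*(-20) = -140*(-20) = 2800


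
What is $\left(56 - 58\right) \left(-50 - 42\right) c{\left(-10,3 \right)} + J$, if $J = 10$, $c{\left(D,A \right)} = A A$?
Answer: $1666$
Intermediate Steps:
$c{\left(D,A \right)} = A^{2}$
$\left(56 - 58\right) \left(-50 - 42\right) c{\left(-10,3 \right)} + J = \left(56 - 58\right) \left(-50 - 42\right) 3^{2} + 10 = \left(-2\right) \left(-92\right) 9 + 10 = 184 \cdot 9 + 10 = 1656 + 10 = 1666$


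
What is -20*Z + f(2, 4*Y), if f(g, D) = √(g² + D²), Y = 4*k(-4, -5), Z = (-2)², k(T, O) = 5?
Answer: -80 + 2*√1601 ≈ 0.024996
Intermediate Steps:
Z = 4
Y = 20 (Y = 4*5 = 20)
f(g, D) = √(D² + g²)
-20*Z + f(2, 4*Y) = -20*4 + √((4*20)² + 2²) = -80 + √(80² + 4) = -80 + √(6400 + 4) = -80 + √6404 = -80 + 2*√1601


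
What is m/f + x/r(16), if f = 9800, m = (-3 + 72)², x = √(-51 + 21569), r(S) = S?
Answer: 4761/9800 + √21518/16 ≈ 9.6539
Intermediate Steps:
x = √21518 ≈ 146.69
m = 4761 (m = 69² = 4761)
m/f + x/r(16) = 4761/9800 + √21518/16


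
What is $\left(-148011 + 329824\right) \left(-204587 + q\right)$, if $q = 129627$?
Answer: $-13628702480$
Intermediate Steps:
$\left(-148011 + 329824\right) \left(-204587 + q\right) = \left(-148011 + 329824\right) \left(-204587 + 129627\right) = 181813 \left(-74960\right) = -13628702480$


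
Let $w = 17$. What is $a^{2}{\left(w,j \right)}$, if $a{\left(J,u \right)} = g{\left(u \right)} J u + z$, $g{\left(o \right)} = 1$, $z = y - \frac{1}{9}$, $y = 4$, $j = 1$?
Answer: $\frac{35344}{81} \approx 436.35$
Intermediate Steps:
$z = \frac{35}{9}$ ($z = 4 - \frac{1}{9} = \frac{35}{9} \approx 3.8889$)
$a{\left(J,u \right)} = \frac{35}{9} + J u$ ($a{\left(J,u \right)} = 1 J u + \frac{35}{9} = J u + \frac{35}{9} = \frac{35}{9} + J u$)
$a^{2}{\left(w,j \right)} = \left(\frac{35}{9} + 17 \cdot 1\right)^{2} = \left(\frac{35}{9} + 17\right)^{2} = \left(\frac{188}{9}\right)^{2} = \frac{35344}{81}$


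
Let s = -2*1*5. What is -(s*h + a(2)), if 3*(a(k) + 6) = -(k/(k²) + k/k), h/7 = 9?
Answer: 1273/2 ≈ 636.50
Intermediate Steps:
h = 63 (h = 7*9 = 63)
s = -10 (s = -2*5 = -10)
a(k) = -19/3 - 1/(3*k) (a(k) = -6 + (-(k/(k²) + k/k))/3 = -6 + (-(k/k² + 1))/3 = -6 + (-(1/k + 1))/3 = -6 + (-(1 + 1/k))/3 = -6 + (-1 - 1/k)/3 = -6 + (-⅓ - 1/(3*k)) = -19/3 - 1/(3*k))
-(s*h + a(2)) = -(-10*63 + (⅓)*(-1 - 19*2)/2) = -(-630 + (⅓)*(½)*(-1 - 38)) = -(-630 + (⅓)*(½)*(-39)) = -(-630 - 13/2) = -1*(-1273/2) = 1273/2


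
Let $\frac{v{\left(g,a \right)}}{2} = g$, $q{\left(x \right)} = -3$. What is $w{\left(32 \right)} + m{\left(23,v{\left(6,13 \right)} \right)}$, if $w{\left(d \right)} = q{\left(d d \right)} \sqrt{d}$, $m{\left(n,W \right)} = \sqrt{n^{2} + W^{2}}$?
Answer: $\sqrt{673} - 12 \sqrt{2} \approx 8.9717$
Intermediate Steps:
$v{\left(g,a \right)} = 2 g$
$m{\left(n,W \right)} = \sqrt{W^{2} + n^{2}}$
$w{\left(d \right)} = - 3 \sqrt{d}$
$w{\left(32 \right)} + m{\left(23,v{\left(6,13 \right)} \right)} = - 3 \sqrt{32} + \sqrt{\left(2 \cdot 6\right)^{2} + 23^{2}} = - 3 \cdot 4 \sqrt{2} + \sqrt{12^{2} + 529} = - 12 \sqrt{2} + \sqrt{144 + 529} = - 12 \sqrt{2} + \sqrt{673} = \sqrt{673} - 12 \sqrt{2}$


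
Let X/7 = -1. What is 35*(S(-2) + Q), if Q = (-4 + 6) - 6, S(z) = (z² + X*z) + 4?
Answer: 630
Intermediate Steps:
X = -7 (X = 7*(-1) = -7)
S(z) = 4 + z² - 7*z (S(z) = (z² - 7*z) + 4 = 4 + z² - 7*z)
Q = -4 (Q = 2 - 6 = -4)
35*(S(-2) + Q) = 35*((4 + (-2)² - 7*(-2)) - 4) = 35*((4 + 4 + 14) - 4) = 35*(22 - 4) = 35*18 = 630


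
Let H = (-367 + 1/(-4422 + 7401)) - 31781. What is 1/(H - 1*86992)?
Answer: -2979/354918059 ≈ -8.3935e-6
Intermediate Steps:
H = -95768891/2979 (H = (-367 + 1/2979) - 31781 = -1093292/2979 - 31781 = -95768891/2979 ≈ -32148.)
1/(H - 1*86992) = 1/(-95768891/2979 - 1*86992) = 1/(-95768891/2979 - 86992) = 1/(-354918059/2979) = -2979/354918059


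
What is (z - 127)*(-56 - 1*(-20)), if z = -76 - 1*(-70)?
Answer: 4788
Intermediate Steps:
z = -6 (z = -76 + 70 = -6)
(z - 127)*(-56 - 1*(-20)) = (-6 - 127)*(-56 - 1*(-20)) = -133*(-56 + 20) = -133*(-36) = 4788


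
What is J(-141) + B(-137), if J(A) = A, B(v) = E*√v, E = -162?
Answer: -141 - 162*I*√137 ≈ -141.0 - 1896.2*I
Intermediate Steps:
B(v) = -162*√v
J(-141) + B(-137) = -141 - 162*I*√137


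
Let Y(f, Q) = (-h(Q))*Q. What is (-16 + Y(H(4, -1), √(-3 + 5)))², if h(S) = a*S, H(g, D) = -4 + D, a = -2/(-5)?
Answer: 7056/25 ≈ 282.24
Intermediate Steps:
a = ⅖ (a = -2*(-⅕) = ⅖ ≈ 0.40000)
h(S) = 2*S/5
Y(f, Q) = -2*Q²/5 (Y(f, Q) = (-2*Q/5)*Q = -2*Q²/5)
(-16 + Y(H(4, -1), √(-3 + 5)))² = (-16 - 2*(√(-3 + 5))²/5)² = (-16 - 2*(√2)²/5)² = (-16 - ⅖*2)² = (-16 - ⅘)² = (-84/5)² = 7056/25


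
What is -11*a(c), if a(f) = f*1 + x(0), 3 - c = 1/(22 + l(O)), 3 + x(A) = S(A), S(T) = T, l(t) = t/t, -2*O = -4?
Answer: 11/23 ≈ 0.47826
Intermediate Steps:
O = 2 (O = -½*(-4) = 2)
l(t) = 1
x(A) = -3 + A
c = 68/23 (c = 3 - 1/(22 + 1) = 3 - 1/23 = 68/23 ≈ 2.9565)
a(f) = -3 + f (a(f) = f*1 + (-3 + 0) = f - 3 = -3 + f)
-11*a(c) = -11*(-3 + 68/23) = -11*(-1/23) = 11/23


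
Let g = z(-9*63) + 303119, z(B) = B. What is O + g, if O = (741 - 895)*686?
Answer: 196908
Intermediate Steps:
O = -105644 (O = -154*686 = -105644)
g = 302552 (g = -9*63 + 303119 = -567 + 303119 = 302552)
O + g = -105644 + 302552 = 196908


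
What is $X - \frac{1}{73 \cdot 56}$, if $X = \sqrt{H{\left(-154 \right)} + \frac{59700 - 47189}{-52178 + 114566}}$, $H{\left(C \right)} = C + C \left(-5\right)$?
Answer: $- \frac{1}{4088} + \frac{\sqrt{66622618427}}{10398} \approx 24.823$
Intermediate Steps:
$H{\left(C \right)} = - 4 C$ ($H{\left(C \right)} = C - 5 C = - 4 C$)
$X = \frac{\sqrt{66622618427}}{10398}$ ($X = \sqrt{\left(-4\right) \left(-154\right) + \frac{59700 - 47189}{-52178 + 114566}} = \sqrt{616 + \frac{12511}{62388}} = \sqrt{\frac{38443519}{62388}} = \frac{\sqrt{66622618427}}{10398} \approx 24.823$)
$X - \frac{1}{73 \cdot 56} = \frac{\sqrt{66622618427}}{10398} - \frac{1}{73 \cdot 56} = \frac{\sqrt{66622618427}}{10398} - \frac{1}{4088} = - \frac{1}{4088} + \frac{\sqrt{66622618427}}{10398}$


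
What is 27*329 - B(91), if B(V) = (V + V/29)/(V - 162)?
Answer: 18292827/2059 ≈ 8884.3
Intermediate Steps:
B(V) = 30*V/(29*(-162 + V)) (B(V) = (V + V*(1/29))/(-162 + V) = (V + V/29)/(-162 + V) = (30*V/29)/(-162 + V) = 30*V/(29*(-162 + V)))
27*329 - B(91) = 27*329 - 30*91/(29*(-162 + 91)) = 8883 - 30*91/(29*(-71)) = 8883 - 30*91*(-1)/(29*71) = 8883 - 1*(-2730/2059) = 8883 + 2730/2059 = 18292827/2059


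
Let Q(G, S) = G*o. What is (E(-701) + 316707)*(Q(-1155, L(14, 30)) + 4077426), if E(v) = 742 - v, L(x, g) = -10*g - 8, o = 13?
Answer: 1292456059650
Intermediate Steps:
L(x, g) = -8 - 10*g
Q(G, S) = 13*G (Q(G, S) = G*13 = 13*G)
(E(-701) + 316707)*(Q(-1155, L(14, 30)) + 4077426) = ((742 - 1*(-701)) + 316707)*(13*(-1155) + 4077426) = ((742 + 701) + 316707)*(-15015 + 4077426) = (1443 + 316707)*4062411 = 318150*4062411 = 1292456059650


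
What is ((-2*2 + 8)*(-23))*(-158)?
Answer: 14536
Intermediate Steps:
((-2*2 + 8)*(-23))*(-158) = ((-4 + 8)*(-23))*(-158) = (4*(-23))*(-158) = -92*(-158) = 14536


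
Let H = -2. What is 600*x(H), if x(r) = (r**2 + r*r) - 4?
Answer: 2400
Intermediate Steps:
x(r) = -4 + 2*r**2 (x(r) = (r**2 + r**2) - 4 = 2*r**2 - 4 = -4 + 2*r**2)
600*x(H) = 600*(-4 + 2*(-2)**2) = 600*(-4 + 2*4) = 600*(-4 + 8) = 600*4 = 2400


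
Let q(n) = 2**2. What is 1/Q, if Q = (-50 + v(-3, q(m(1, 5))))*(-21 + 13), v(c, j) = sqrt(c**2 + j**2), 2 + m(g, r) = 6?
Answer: 1/360 ≈ 0.0027778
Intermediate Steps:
m(g, r) = 4 (m(g, r) = -2 + 6 = 4)
q(n) = 4
Q = 360 (Q = (-50 + sqrt((-3)**2 + 4**2))*(-21 + 13) = (-50 + sqrt(9 + 16))*(-8) = (-50 + sqrt(25))*(-8) = (-50 + 5)*(-8) = -45*(-8) = 360)
1/Q = 1/360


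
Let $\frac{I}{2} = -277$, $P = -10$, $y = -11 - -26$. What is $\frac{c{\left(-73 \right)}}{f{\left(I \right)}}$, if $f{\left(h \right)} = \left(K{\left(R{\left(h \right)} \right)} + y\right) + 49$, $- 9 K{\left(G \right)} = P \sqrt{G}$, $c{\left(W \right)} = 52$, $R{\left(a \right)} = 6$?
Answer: $\frac{11232}{13799} - \frac{195 \sqrt{6}}{13799} \approx 0.77936$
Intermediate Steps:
$y = 15$ ($y = -11 + 26 = 15$)
$K{\left(G \right)} = \frac{10 \sqrt{G}}{9}$ ($K{\left(G \right)} = - \frac{\left(-10\right) \sqrt{G}}{9} = \frac{10 \sqrt{G}}{9}$)
$I = -554$ ($I = 2 \left(-277\right) = -554$)
$f{\left(h \right)} = 64 + \frac{10 \sqrt{6}}{9}$ ($f{\left(h \right)} = \left(\frac{10 \sqrt{6}}{9} + 15\right) + 49 = \left(15 + \frac{10 \sqrt{6}}{9}\right) + 49 = 64 + \frac{10 \sqrt{6}}{9}$)
$\frac{c{\left(-73 \right)}}{f{\left(I \right)}} = \frac{52}{64 + \frac{10 \sqrt{6}}{9}}$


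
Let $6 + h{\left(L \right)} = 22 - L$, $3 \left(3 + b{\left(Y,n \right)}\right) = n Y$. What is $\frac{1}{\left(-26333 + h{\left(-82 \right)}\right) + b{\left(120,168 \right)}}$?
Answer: $- \frac{1}{19518} \approx -5.1235 \cdot 10^{-5}$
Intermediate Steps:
$b{\left(Y,n \right)} = -3 + \frac{Y n}{3}$ ($b{\left(Y,n \right)} = -3 + \frac{n Y}{3} = -3 + \frac{Y n}{3}$)
$h{\left(L \right)} = 16 - L$ ($h{\left(L \right)} = -6 - \left(-22 + L\right) = 16 - L$)
$\frac{1}{\left(-26333 + h{\left(-82 \right)}\right) + b{\left(120,168 \right)}} = \frac{1}{\left(-26333 + \left(16 - -82\right)\right) - \left(3 - 6720\right)} = \frac{1}{\left(-26333 + \left(16 + 82\right)\right) + \left(-3 + 6720\right)} = \frac{1}{\left(-26333 + 98\right) + 6717} = \frac{1}{-26235 + 6717} = \frac{1}{-19518} = - \frac{1}{19518}$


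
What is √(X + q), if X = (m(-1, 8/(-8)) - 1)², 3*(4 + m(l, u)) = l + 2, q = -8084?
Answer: 4*I*√4535/3 ≈ 89.79*I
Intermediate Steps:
m(l, u) = -10/3 + l/3 (m(l, u) = -4 + (l + 2)/3 = -4 + (2 + l)/3 = -4 + (⅔ + l/3) = -10/3 + l/3)
X = 196/9 (X = ((-10/3 + (⅓)*(-1)) - 1)² = ((-10/3 - ⅓) - 1)² = (-11/3 - 1)² = (-14/3)² = 196/9 ≈ 21.778)
√(X + q) = √(196/9 - 8084) = √(-72560/9) = 4*I*√4535/3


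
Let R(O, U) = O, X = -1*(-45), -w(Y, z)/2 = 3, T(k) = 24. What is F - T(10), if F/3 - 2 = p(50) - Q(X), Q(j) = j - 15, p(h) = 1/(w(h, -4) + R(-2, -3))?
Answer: -867/8 ≈ -108.38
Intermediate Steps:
w(Y, z) = -6 (w(Y, z) = -2*3 = -6)
X = 45
p(h) = -⅛ (p(h) = 1/(-6 - 2) = 1/(-8) = -⅛)
Q(j) = -15 + j
F = -675/8 (F = 6 + 3*(-⅛ - (-15 + 45)) = 6 + 3*(-⅛ - 1*30) = 6 + 3*(-⅛ - 30) = 6 + 3*(-241/8) = 6 - 723/8 = -675/8 ≈ -84.375)
F - T(10) = -675/8 - 1*24 = -675/8 - 24 = -867/8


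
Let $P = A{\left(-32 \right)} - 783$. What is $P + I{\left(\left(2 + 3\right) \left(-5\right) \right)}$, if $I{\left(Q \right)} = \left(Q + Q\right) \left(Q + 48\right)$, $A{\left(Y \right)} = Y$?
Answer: $-1965$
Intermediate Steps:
$I{\left(Q \right)} = 2 Q \left(48 + Q\right)$
$P = -815$ ($P = -32 - 783 = -815$)
$P + I{\left(\left(2 + 3\right) \left(-5\right) \right)} = -815 + 2 \left(2 + 3\right) \left(-5\right) \left(48 + \left(2 + 3\right) \left(-5\right)\right) = -815 + 2 \cdot 5 \left(-5\right) \left(48 + 5 \left(-5\right)\right) = -815 + 2 \left(-25\right) \left(48 - 25\right) = -815 + 2 \left(-25\right) 23 = -815 - 1150 = -1965$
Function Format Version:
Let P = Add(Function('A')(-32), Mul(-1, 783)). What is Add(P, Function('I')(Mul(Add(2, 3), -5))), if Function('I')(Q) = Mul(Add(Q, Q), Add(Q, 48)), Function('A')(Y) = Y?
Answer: -1965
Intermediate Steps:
Function('I')(Q) = Mul(2, Q, Add(48, Q)) (Function('I')(Q) = Mul(Mul(2, Q), Add(48, Q)) = Mul(2, Q, Add(48, Q)))
P = -815 (P = Add(-32, Mul(-1, 783)) = Add(-32, -783) = -815)
Add(P, Function('I')(Mul(Add(2, 3), -5))) = Add(-815, Mul(2, Mul(Add(2, 3), -5), Add(48, Mul(Add(2, 3), -5)))) = Add(-815, Mul(2, Mul(5, -5), Add(48, Mul(5, -5)))) = Add(-815, Mul(2, -25, Add(48, -25))) = Add(-815, Mul(2, -25, 23)) = Add(-815, -1150) = -1965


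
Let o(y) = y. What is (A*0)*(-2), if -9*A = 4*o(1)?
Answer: 0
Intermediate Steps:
A = -4/9 ≈ -0.44444
(A*0)*(-2) = -4/9*0*(-2) = 0*(-2) = 0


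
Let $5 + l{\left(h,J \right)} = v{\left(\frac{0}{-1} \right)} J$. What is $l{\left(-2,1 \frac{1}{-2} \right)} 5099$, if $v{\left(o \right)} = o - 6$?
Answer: $-10198$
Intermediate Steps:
$v{\left(o \right)} = -6 + o$ ($v{\left(o \right)} = o - 6 = -6 + o$)
$l{\left(h,J \right)} = -5 - 6 J$ ($l{\left(h,J \right)} = -5 + \left(-6 + \frac{0}{-1}\right) J = -5 + \left(-6 + 0 \left(-1\right)\right) J = -5 + \left(-6 + 0\right) J = -5 - 6 J$)
$l{\left(-2,1 \frac{1}{-2} \right)} 5099 = \left(-5 - 6 \cdot 1 \frac{1}{-2}\right) 5099 = \left(-5 - 6 \cdot 1 \left(- \frac{1}{2}\right)\right) 5099 = \left(-5 - -3\right) 5099 = \left(-5 + 3\right) 5099 = \left(-2\right) 5099 = -10198$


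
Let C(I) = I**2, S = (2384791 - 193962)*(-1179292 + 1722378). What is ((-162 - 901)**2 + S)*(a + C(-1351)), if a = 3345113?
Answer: 6151689688561824582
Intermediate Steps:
S = 1189808558294 (S = 2190829*543086 = 1189808558294)
((-162 - 901)**2 + S)*(a + C(-1351)) = ((-162 - 901)**2 + 1189808558294)*(3345113 + (-1351)**2) = ((-1063)**2 + 1189808558294)*(3345113 + 1825201) = (1129969 + 1189808558294)*5170314 = 1189809688263*5170314 = 6151689688561824582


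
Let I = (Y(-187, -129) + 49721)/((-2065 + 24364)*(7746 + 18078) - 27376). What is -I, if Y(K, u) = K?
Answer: -24767/287911000 ≈ -8.6023e-5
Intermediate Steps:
I = 24767/287911000 (I = (-187 + 49721)/((-2065 + 24364)*(7746 + 18078) - 27376) = 49534/(22299*25824 - 27376) = 49534/(575849376 - 27376) = 49534/575822000 = 49534*(1/575822000) = 24767/287911000 ≈ 8.6023e-5)
-I = -1*24767/287911000 = -24767/287911000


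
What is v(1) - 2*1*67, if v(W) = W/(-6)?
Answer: -805/6 ≈ -134.17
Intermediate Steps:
v(W) = -W/6 (v(W) = W*(-1/6) = -W/6)
v(1) - 2*1*67 = -1/6*1 - 2*1*67 = -1/6 - 2*67 = -1/6 - 134 = -805/6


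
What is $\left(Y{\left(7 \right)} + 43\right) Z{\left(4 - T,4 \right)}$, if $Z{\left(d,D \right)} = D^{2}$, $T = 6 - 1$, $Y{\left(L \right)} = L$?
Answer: $800$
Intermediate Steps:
$T = 5$ ($T = 6 - 1 = 5$)
$\left(Y{\left(7 \right)} + 43\right) Z{\left(4 - T,4 \right)} = \left(7 + 43\right) 4^{2} = 50 \cdot 16 = 800$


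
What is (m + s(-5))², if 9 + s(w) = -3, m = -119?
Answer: 17161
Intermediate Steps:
s(w) = -12 (s(w) = -9 - 3 = -12)
(m + s(-5))² = (-119 - 12)² = (-131)² = 17161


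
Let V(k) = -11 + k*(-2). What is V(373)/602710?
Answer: -757/602710 ≈ -0.0012560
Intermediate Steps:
V(k) = -11 - 2*k
V(373)/602710 = (-11 - 2*373)/602710 = (-11 - 746)*(1/602710) = -757*1/602710 = -757/602710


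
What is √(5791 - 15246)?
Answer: I*√9455 ≈ 97.237*I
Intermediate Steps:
√(5791 - 15246) = √(-9455) = I*√9455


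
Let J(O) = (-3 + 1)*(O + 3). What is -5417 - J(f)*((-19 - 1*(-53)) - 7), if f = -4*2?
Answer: -5687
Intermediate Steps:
f = -8
J(O) = -6 - 2*O (J(O) = -2*(3 + O) = -6 - 2*O)
-5417 - J(f)*((-19 - 1*(-53)) - 7) = -5417 - (-6 - 2*(-8))*((-19 - 1*(-53)) - 7) = -5417 - (-6 + 16)*((-19 + 53) - 7) = -5417 - 10*(34 - 7) = -5417 - 10*27 = -5417 - 1*270 = -5417 - 270 = -5687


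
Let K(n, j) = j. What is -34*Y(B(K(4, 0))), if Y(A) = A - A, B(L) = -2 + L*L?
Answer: 0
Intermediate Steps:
B(L) = -2 + L²
Y(A) = 0
-34*Y(B(K(4, 0))) = -34*0 = 0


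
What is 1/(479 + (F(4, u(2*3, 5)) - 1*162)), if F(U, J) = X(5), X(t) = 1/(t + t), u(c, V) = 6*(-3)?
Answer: 10/3171 ≈ 0.0031536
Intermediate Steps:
u(c, V) = -18
X(t) = 1/(2*t)
F(U, J) = ⅒ (F(U, J) = (½)/5 = (½)*(⅕) = ⅒)
1/(479 + (F(4, u(2*3, 5)) - 1*162)) = 1/(479 + (⅒ - 1*162)) = 1/(479 + (⅒ - 162)) = 1/(479 - 1619/10) = 1/(3171/10) = 10/3171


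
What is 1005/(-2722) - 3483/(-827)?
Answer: 8649591/2251094 ≈ 3.8424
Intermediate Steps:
1005/(-2722) - 3483/(-827) = 1005*(-1/2722) - 3483*(-1/827) = -1005/2722 + 3483/827 = 8649591/2251094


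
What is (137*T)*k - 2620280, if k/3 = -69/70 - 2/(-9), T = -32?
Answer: -274075048/105 ≈ -2.6102e+6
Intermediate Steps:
k = -481/210 (k = 3*(-69/70 - 2/(-9)) = 3*(-69*1/70 - 2*(-1/9)) = 3*(-69/70 + 2/9) = 3*(-481/630) = -481/210 ≈ -2.2905)
(137*T)*k - 2620280 = (137*(-32))*(-481/210) - 2620280 = -4384*(-481/210) - 2620280 = 1054352/105 - 2620280 = -274075048/105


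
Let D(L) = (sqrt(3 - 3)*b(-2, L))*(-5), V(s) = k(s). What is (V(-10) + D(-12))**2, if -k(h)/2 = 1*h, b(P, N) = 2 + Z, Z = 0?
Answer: 400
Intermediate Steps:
b(P, N) = 2 (b(P, N) = 2 + 0 = 2)
k(h) = -2*h
V(s) = -2*s
D(L) = 0 (D(L) = (sqrt(3 - 3)*2)*(-5) = (sqrt(0)*2)*(-5) = (0*2)*(-5) = 0*(-5) = 0)
(V(-10) + D(-12))**2 = (-2*(-10) + 0)**2 = (20 + 0)**2 = 20**2 = 400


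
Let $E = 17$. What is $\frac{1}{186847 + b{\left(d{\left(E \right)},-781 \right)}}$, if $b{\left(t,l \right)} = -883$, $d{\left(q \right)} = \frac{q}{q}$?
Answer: $\frac{1}{185964} \approx 5.3774 \cdot 10^{-6}$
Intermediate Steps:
$d{\left(q \right)} = 1$
$\frac{1}{186847 + b{\left(d{\left(E \right)},-781 \right)}} = \frac{1}{186847 - 883} = \frac{1}{185964}$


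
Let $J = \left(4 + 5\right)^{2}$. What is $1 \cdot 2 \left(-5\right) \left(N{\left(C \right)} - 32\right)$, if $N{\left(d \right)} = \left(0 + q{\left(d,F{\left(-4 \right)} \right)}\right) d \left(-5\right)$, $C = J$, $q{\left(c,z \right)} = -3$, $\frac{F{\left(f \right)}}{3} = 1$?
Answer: $-11830$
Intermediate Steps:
$F{\left(f \right)} = 3$ ($F{\left(f \right)} = 3 \cdot 1 = 3$)
$J = 81$ ($J = 9^{2} = 81$)
$C = 81$
$N{\left(d \right)} = 15 d$ ($N{\left(d \right)} = \left(0 - 3\right) d \left(-5\right) = - 3 \left(- 5 d\right) = 15 d$)
$1 \cdot 2 \left(-5\right) \left(N{\left(C \right)} - 32\right) = 1 \cdot 2 \left(-5\right) \left(15 \cdot 81 - 32\right) = 2 \left(-5\right) \left(1215 - 32\right) = \left(-10\right) 1183 = -11830$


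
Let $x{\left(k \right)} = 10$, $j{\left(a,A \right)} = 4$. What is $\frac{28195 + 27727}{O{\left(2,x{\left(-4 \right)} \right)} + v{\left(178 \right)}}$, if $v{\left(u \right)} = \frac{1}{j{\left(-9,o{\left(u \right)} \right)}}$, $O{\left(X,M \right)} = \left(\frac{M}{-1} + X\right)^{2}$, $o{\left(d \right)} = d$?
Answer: $\frac{223688}{257} \approx 870.38$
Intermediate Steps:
$O{\left(X,M \right)} = \left(X - M\right)^{2}$ ($O{\left(X,M \right)} = \left(M \left(-1\right) + X\right)^{2} = \left(- M + X\right)^{2} = \left(X - M\right)^{2}$)
$v{\left(u \right)} = \frac{1}{4}$
$\frac{28195 + 27727}{O{\left(2,x{\left(-4 \right)} \right)} + v{\left(178 \right)}} = \frac{28195 + 27727}{\left(10 - 2\right)^{2} + \frac{1}{4}} = \frac{55922}{\left(10 - 2\right)^{2} + \frac{1}{4}} = \frac{55922}{8^{2} + \frac{1}{4}} = \frac{55922}{64 + \frac{1}{4}} = \frac{55922}{\frac{257}{4}} = 55922 \cdot \frac{4}{257} = \frac{223688}{257}$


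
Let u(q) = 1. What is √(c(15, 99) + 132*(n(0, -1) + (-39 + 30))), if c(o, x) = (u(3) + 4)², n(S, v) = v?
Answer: I*√1295 ≈ 35.986*I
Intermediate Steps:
c(o, x) = 25 (c(o, x) = (1 + 4)² = 5² = 25)
√(c(15, 99) + 132*(n(0, -1) + (-39 + 30))) = √(25 + 132*(-1 + (-39 + 30))) = √(25 + 132*(-1 - 9)) = √(25 + 132*(-10)) = √(25 - 1320) = √(-1295) = I*√1295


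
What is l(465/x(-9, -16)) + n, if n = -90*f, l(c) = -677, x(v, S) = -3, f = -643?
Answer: 57193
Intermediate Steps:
n = 57870 (n = -90*(-643) = 57870)
l(465/x(-9, -16)) + n = -677 + 57870 = 57193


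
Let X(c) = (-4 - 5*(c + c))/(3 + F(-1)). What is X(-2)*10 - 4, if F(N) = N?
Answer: 76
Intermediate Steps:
X(c) = -2 - 5*c (X(c) = (-4 - 5*(c + c))/(3 - 1) = (-4 - 10*c)/2 = (-4 - 10*c)*(½) = -2 - 5*c)
X(-2)*10 - 4 = (-2 - 5*(-2))*10 - 4 = (-2 + 10)*10 - 4 = 8*10 - 4 = 80 - 4 = 76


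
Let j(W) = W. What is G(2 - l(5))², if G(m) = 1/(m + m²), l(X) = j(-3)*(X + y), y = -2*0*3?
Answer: 1/93636 ≈ 1.0680e-5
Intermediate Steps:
y = 0 (y = 0*3 = 0)
l(X) = -3*X (l(X) = -3*(X + 0) = -3*X)
G(2 - l(5))² = (1/((2 - (-3)*5)*(1 + (2 - (-3)*5))))² = (1/((2 - 1*(-15))*(1 + (2 - 1*(-15)))))² = (1/((2 + 15)*(1 + (2 + 15))))² = (1/(17*(1 + 17)))² = ((1/17)/18)² = ((1/17)*(1/18))² = (1/306)² = 1/93636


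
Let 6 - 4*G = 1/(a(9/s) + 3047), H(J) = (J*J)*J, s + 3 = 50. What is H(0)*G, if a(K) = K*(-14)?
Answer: 0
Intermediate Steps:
s = 47 (s = -3 + 50 = 47)
H(J) = J³ (H(J) = J²*J = J³)
a(K) = -14*K
G = 858451/572332 (G = 3/2 - 1/(4*(-126/47 + 3047)) = 3/2 - 1/(4*143083/47) = 3/2 - ¼*47/143083 = 3/2 - 47/572332 = 858451/572332 ≈ 1.4999)
H(0)*G = 0³*(858451/572332) = 0*(858451/572332) = 0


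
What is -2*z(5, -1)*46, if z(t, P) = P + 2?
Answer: -92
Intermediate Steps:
z(t, P) = 2 + P
-2*z(5, -1)*46 = -2*(2 - 1)*46 = -2*1*46 = -2*46 = -92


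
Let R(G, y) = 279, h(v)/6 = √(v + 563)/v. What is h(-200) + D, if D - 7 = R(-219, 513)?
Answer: 286 - 33*√3/100 ≈ 285.43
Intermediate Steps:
h(v) = 6*√(563 + v)/v (h(v) = 6*(√(v + 563)/v) = 6*(√(563 + v)/v) = 6*√(563 + v)/v)
D = 286 (D = 7 + 279 = 286)
h(-200) + D = 6*√(563 - 200)/(-200) + 286 = 6*(-1/200)*√363 + 286 = 6*(-1/200)*(11*√3) + 286 = -33*√3/100 + 286 = 286 - 33*√3/100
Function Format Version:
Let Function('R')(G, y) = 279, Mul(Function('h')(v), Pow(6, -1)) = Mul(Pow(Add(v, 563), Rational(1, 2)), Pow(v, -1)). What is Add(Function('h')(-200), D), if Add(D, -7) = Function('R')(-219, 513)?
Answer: Add(286, Mul(Rational(-33, 100), Pow(3, Rational(1, 2)))) ≈ 285.43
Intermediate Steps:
Function('h')(v) = Mul(6, Pow(v, -1), Pow(Add(563, v), Rational(1, 2))) (Function('h')(v) = Mul(6, Mul(Pow(Add(v, 563), Rational(1, 2)), Pow(v, -1))) = Mul(6, Mul(Pow(Add(563, v), Rational(1, 2)), Pow(v, -1))) = Mul(6, Mul(Pow(v, -1), Pow(Add(563, v), Rational(1, 2)))) = Mul(6, Pow(v, -1), Pow(Add(563, v), Rational(1, 2))))
D = 286 (D = Add(7, 279) = 286)
Add(Function('h')(-200), D) = Add(Mul(6, Pow(-200, -1), Pow(Add(563, -200), Rational(1, 2))), 286) = Add(Mul(6, Rational(-1, 200), Pow(363, Rational(1, 2))), 286) = Add(Mul(6, Rational(-1, 200), Mul(11, Pow(3, Rational(1, 2)))), 286) = Add(Mul(Rational(-33, 100), Pow(3, Rational(1, 2))), 286) = Add(286, Mul(Rational(-33, 100), Pow(3, Rational(1, 2))))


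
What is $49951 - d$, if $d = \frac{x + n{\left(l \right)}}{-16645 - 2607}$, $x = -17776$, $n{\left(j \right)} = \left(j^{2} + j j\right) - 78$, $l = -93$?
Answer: $\frac{240414024}{4813} \approx 49951.0$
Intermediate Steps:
$n{\left(j \right)} = -78 + 2 j^{2}$ ($n{\left(j \right)} = \left(j^{2} + j^{2}\right) - 78 = 2 j^{2} - 78 = -78 + 2 j^{2}$)
$d = \frac{139}{4813}$ ($d = \frac{-17776 - \left(78 - 2 \left(-93\right)^{2}\right)}{-16645 - 2607} = \frac{-17776 + \left(-78 + 2 \cdot 8649\right)}{-19252} = \left(-17776 + \left(-78 + 17298\right)\right) \left(- \frac{1}{19252}\right) = \left(-17776 + 17220\right) \left(- \frac{1}{19252}\right) = \left(-556\right) \left(- \frac{1}{19252}\right) = \frac{139}{4813} \approx 0.02888$)
$49951 - d = 49951 - \frac{139}{4813} = \frac{240414024}{4813}$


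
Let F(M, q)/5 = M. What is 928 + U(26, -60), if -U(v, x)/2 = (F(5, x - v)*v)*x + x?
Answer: 79048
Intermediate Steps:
F(M, q) = 5*M
U(v, x) = -2*x - 50*v*x (U(v, x) = -2*(((5*5)*v)*x + x) = -2*((25*v)*x + x) = -2*(25*v*x + x) = -2*(x + 25*v*x) = -2*x - 50*v*x)
928 + U(26, -60) = 928 - 2*(-60)*(1 + 25*26) = 928 - 2*(-60)*(1 + 650) = 928 - 2*(-60)*651 = 928 + 78120 = 79048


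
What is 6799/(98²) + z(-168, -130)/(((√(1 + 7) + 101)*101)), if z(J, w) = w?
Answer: 68053687/97893572 + 260*√2/1029493 ≈ 0.69554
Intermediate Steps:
6799/(98²) + z(-168, -130)/(((√(1 + 7) + 101)*101)) = 6799/(98²) - 130*1/(101*(√(1 + 7) + 101)) = 6799/9604 - 130*1/(101*(√8 + 101)) = 6799*(1/9604) - 130*1/(101*(2*√2 + 101)) = 6799/9604 - 130*1/(101*(101 + 2*√2)) = 6799/9604 - 130/(10201 + 202*√2)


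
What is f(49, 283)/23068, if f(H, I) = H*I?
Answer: 13867/23068 ≈ 0.60114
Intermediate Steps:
f(49, 283)/23068 = (49*283)/23068 = 13867*(1/23068) = 13867/23068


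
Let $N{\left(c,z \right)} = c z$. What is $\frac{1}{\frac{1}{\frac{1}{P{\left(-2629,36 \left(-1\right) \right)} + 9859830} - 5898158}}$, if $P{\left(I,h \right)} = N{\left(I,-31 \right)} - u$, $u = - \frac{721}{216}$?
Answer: $- \frac{12665278553719814}{2147327785} \approx -5.8982 \cdot 10^{6}$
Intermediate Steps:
$u = - \frac{721}{216}$ ($u = \left(-721\right) \frac{1}{216} = - \frac{721}{216} \approx -3.338$)
$P{\left(I,h \right)} = \frac{721}{216} - 31 I$ ($P{\left(I,h \right)} = I \left(-31\right) - - \frac{721}{216} = - 31 I + \frac{721}{216} = \frac{721}{216} - 31 I$)
$\frac{1}{\frac{1}{\frac{1}{P{\left(-2629,36 \left(-1\right) \right)} + 9859830} - 5898158}} = \frac{1}{\frac{1}{\frac{1}{\left(\frac{721}{216} - -81499\right) + 9859830} - 5898158}} = \frac{1}{\frac{1}{\frac{1}{\left(\frac{721}{216} + 81499\right) + 9859830} - 5898158}} = \frac{1}{\frac{1}{\frac{1}{\frac{17604505}{216} + 9859830} - 5898158}} = \frac{1}{\frac{1}{\frac{1}{\frac{2147327785}{216}} - 5898158}} = \frac{1}{\frac{1}{\frac{216}{2147327785} - 5898158}} = \frac{1}{\frac{1}{- \frac{12665278553719814}{2147327785}}} = \frac{1}{- \frac{2147327785}{12665278553719814}} = - \frac{12665278553719814}{2147327785}$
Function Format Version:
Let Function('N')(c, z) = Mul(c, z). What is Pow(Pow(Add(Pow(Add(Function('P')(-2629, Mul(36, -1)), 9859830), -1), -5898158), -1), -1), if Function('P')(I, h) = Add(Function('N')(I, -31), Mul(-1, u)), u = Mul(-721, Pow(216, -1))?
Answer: Rational(-12665278553719814, 2147327785) ≈ -5.8982e+6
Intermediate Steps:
u = Rational(-721, 216) (u = Mul(-721, Rational(1, 216)) = Rational(-721, 216) ≈ -3.3380)
Function('P')(I, h) = Add(Rational(721, 216), Mul(-31, I)) (Function('P')(I, h) = Add(Mul(I, -31), Mul(-1, Rational(-721, 216))) = Add(Mul(-31, I), Rational(721, 216)) = Add(Rational(721, 216), Mul(-31, I)))
Pow(Pow(Add(Pow(Add(Function('P')(-2629, Mul(36, -1)), 9859830), -1), -5898158), -1), -1) = Pow(Pow(Add(Pow(Add(Add(Rational(721, 216), Mul(-31, -2629)), 9859830), -1), -5898158), -1), -1) = Pow(Pow(Add(Pow(Add(Add(Rational(721, 216), 81499), 9859830), -1), -5898158), -1), -1) = Pow(Pow(Add(Pow(Add(Rational(17604505, 216), 9859830), -1), -5898158), -1), -1) = Pow(Pow(Add(Pow(Rational(2147327785, 216), -1), -5898158), -1), -1) = Pow(Pow(Add(Rational(216, 2147327785), -5898158), -1), -1) = Pow(Pow(Rational(-12665278553719814, 2147327785), -1), -1) = Pow(Rational(-2147327785, 12665278553719814), -1) = Rational(-12665278553719814, 2147327785)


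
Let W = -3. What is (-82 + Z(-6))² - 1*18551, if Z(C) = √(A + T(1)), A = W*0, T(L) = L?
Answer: -11990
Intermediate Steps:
A = 0 (A = -3*0 = 0)
Z(C) = 1 (Z(C) = √(0 + 1) = √1 = 1)
(-82 + Z(-6))² - 1*18551 = (-82 + 1)² - 1*18551 = (-81)² - 18551 = 6561 - 18551 = -11990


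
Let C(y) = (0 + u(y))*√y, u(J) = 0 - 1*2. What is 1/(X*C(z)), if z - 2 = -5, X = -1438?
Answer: -I*√3/8628 ≈ -0.00020075*I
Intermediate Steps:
u(J) = -2 (u(J) = 0 - 2 = -2)
z = -3 (z = 2 - 5 = -3)
C(y) = -2*√y (C(y) = (0 - 2)*√y = -2*√y)
1/(X*C(z)) = 1/(-(-2876)*√(-3)) = 1/(-(-2876)*I*√3) = 1/(2876*I*√3) = -I*√3/8628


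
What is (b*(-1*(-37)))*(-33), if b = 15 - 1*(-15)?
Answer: -36630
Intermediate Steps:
b = 30 (b = 15 + 15 = 30)
(b*(-1*(-37)))*(-33) = (30*(-1*(-37)))*(-33) = (30*37)*(-33) = 1110*(-33) = -36630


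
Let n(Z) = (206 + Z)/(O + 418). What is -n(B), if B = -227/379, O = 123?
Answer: -77847/205039 ≈ -0.37967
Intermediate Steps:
B = -227/379 (B = -227*1/379 = -227/379 ≈ -0.59894)
n(Z) = 206/541 + Z/541 (n(Z) = (206 + Z)/(123 + 418) = (206 + Z)/541 = (206 + Z)*(1/541) = 206/541 + Z/541)
-n(B) = -(206/541 + (1/541)*(-227/379)) = -(206/541 - 227/205039) = -1*77847/205039 = -77847/205039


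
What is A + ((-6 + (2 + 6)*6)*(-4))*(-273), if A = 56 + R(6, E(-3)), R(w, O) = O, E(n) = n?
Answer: 45917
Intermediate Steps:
A = 53 (A = 56 - 3 = 53)
A + ((-6 + (2 + 6)*6)*(-4))*(-273) = 53 + ((-6 + (2 + 6)*6)*(-4))*(-273) = 53 + ((-6 + 8*6)*(-4))*(-273) = 53 + ((-6 + 48)*(-4))*(-273) = 53 + (42*(-4))*(-273) = 53 - 168*(-273) = 53 + 45864 = 45917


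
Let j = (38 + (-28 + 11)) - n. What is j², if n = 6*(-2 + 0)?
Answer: 1089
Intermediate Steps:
n = -12 (n = 6*(-2) = -12)
j = 33 (j = (38 + (-28 + 11)) - 1*(-12) = (38 - 17) + 12 = 21 + 12 = 33)
j² = 33² = 1089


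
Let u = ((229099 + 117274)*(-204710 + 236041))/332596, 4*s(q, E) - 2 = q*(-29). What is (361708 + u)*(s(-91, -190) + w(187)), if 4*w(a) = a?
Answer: 92726476426717/332596 ≈ 2.7880e+8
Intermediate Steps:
s(q, E) = ½ - 29*q/4 (s(q, E) = ½ + (q*(-29))/4 = ½ + (-29*q)/4 = ½ - 29*q/4)
u = 10852212463/332596 (u = (346373*31331)*(1/332596) = 10852212463*(1/332596) = 10852212463/332596 ≈ 32629.)
w(a) = a/4
(361708 + u)*(s(-91, -190) + w(187)) = (361708 + 10852212463/332596)*((½ - 29/4*(-91)) + (¼)*187) = 131154846431*((½ + 2639/4) + 187/4)/332596 = 131154846431*(2641/4 + 187/4)/332596 = (131154846431/332596)*707 = 92726476426717/332596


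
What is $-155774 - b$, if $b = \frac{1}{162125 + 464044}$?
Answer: $- \frac{97540849807}{626169} \approx -1.5577 \cdot 10^{5}$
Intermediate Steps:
$b = \frac{1}{626169} \approx 1.597 \cdot 10^{-6}$
$-155774 - b = -155774 - \frac{1}{626169} = - \frac{97540849807}{626169}$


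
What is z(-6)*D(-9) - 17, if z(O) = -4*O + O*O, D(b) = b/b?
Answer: 43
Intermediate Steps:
D(b) = 1
z(O) = O² - 4*O (z(O) = -4*O + O² = O² - 4*O)
z(-6)*D(-9) - 17 = -6*(-4 - 6)*1 - 17 = -6*(-10)*1 - 17 = 60*1 - 17 = 60 - 17 = 43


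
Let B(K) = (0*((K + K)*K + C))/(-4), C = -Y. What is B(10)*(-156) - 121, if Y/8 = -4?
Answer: -121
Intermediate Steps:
Y = -32 (Y = 8*(-4) = -32)
C = 32 (C = -1*(-32) = 32)
B(K) = 0 (B(K) = (0*((K + K)*K + 32))/(-4) = (0*((2*K)*K + 32))*(-1/4) = (0*(2*K**2 + 32))*(-1/4) = (0*(32 + 2*K**2))*(-1/4) = 0*(-1/4) = 0)
B(10)*(-156) - 121 = 0*(-156) - 121 = 0 - 121 = -121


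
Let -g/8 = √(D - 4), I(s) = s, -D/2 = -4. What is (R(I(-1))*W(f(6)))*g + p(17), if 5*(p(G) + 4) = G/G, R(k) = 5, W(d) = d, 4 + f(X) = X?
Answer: -819/5 ≈ -163.80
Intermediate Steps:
D = 8 (D = -2*(-4) = 8)
f(X) = -4 + X
g = -16 (g = -8*√(8 - 4) = -8*√4 = -8*2 = -16)
p(G) = -19/5 (p(G) = -4 + (G/G)/5 = -4 + (⅕)*1 = -4 + ⅕ = -19/5)
(R(I(-1))*W(f(6)))*g + p(17) = (5*(-4 + 6))*(-16) - 19/5 = (5*2)*(-16) - 19/5 = 10*(-16) - 19/5 = -160 - 19/5 = -819/5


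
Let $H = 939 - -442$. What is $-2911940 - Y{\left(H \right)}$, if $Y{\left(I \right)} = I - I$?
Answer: $-2911940$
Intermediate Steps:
$H = 1381$ ($H = 939 + 442 = 1381$)
$Y{\left(I \right)} = 0$
$-2911940 - Y{\left(H \right)} = -2911940 - 0 = -2911940 + 0 = -2911940$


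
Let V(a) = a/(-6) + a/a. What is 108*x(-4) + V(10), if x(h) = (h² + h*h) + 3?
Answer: 11338/3 ≈ 3779.3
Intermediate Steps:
V(a) = 1 - a/6 (V(a) = a*(-⅙) + 1 = -a/6 + 1 = 1 - a/6)
x(h) = 3 + 2*h² (x(h) = (h² + h²) + 3 = 2*h² + 3 = 3 + 2*h²)
108*x(-4) + V(10) = 108*(3 + 2*(-4)²) + (1 - ⅙*10) = 108*(3 + 2*16) + (1 - 5/3) = 108*(3 + 32) - ⅔ = 108*35 - ⅔ = 3780 - ⅔ = 11338/3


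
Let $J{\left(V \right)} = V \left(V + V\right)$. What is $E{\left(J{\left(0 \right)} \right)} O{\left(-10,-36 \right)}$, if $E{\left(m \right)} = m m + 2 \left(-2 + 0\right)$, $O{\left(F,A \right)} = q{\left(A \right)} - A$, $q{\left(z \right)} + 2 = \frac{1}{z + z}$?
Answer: $- \frac{2447}{18} \approx -135.94$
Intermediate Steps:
$q{\left(z \right)} = -2 + \frac{1}{2 z}$ ($q{\left(z \right)} = -2 + \frac{1}{z + z} = -2 + \frac{1}{2 z}$)
$O{\left(F,A \right)} = -2 + \frac{1}{2 A} - A$ ($O{\left(F,A \right)} = \left(-2 + \frac{1}{2 A}\right) - A = -2 + \frac{1}{2 A} - A$)
$J{\left(V \right)} = 2 V^{2}$ ($J{\left(V \right)} = V 2 V = 2 V^{2}$)
$E{\left(m \right)} = -4 + m^{2}$ ($E{\left(m \right)} = m^{2} + 2 \left(-2\right) = m^{2} - 4 = -4 + m^{2}$)
$E{\left(J{\left(0 \right)} \right)} O{\left(-10,-36 \right)} = \left(-4 + \left(2 \cdot 0^{2}\right)^{2}\right) \left(-2 + \frac{1}{2 \left(-36\right)} - -36\right) = \left(-4 + \left(2 \cdot 0\right)^{2}\right) \left(-2 + \frac{1}{2} \left(- \frac{1}{36}\right) + 36\right) = \left(-4 + 0^{2}\right) \left(-2 - \frac{1}{72} + 36\right) = \left(-4 + 0\right) \frac{2447}{72} = \left(-4\right) \frac{2447}{72} = - \frac{2447}{18}$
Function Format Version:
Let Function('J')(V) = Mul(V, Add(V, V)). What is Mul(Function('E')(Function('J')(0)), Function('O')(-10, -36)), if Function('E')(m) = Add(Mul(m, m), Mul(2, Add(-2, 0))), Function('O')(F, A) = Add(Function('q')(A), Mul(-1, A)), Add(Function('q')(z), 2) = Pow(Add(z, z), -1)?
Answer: Rational(-2447, 18) ≈ -135.94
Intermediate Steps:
Function('q')(z) = Add(-2, Mul(Rational(1, 2), Pow(z, -1))) (Function('q')(z) = Add(-2, Pow(Add(z, z), -1)) = Add(-2, Pow(Mul(2, z), -1)) = Add(-2, Mul(Rational(1, 2), Pow(z, -1))))
Function('O')(F, A) = Add(-2, Mul(Rational(1, 2), Pow(A, -1)), Mul(-1, A)) (Function('O')(F, A) = Add(Add(-2, Mul(Rational(1, 2), Pow(A, -1))), Mul(-1, A)) = Add(-2, Mul(Rational(1, 2), Pow(A, -1)), Mul(-1, A)))
Function('J')(V) = Mul(2, Pow(V, 2)) (Function('J')(V) = Mul(V, Mul(2, V)) = Mul(2, Pow(V, 2)))
Function('E')(m) = Add(-4, Pow(m, 2)) (Function('E')(m) = Add(Pow(m, 2), Mul(2, -2)) = Add(Pow(m, 2), -4) = Add(-4, Pow(m, 2)))
Mul(Function('E')(Function('J')(0)), Function('O')(-10, -36)) = Mul(Add(-4, Pow(Mul(2, Pow(0, 2)), 2)), Add(-2, Mul(Rational(1, 2), Pow(-36, -1)), Mul(-1, -36))) = Mul(Add(-4, Pow(Mul(2, 0), 2)), Add(-2, Mul(Rational(1, 2), Rational(-1, 36)), 36)) = Mul(Add(-4, Pow(0, 2)), Add(-2, Rational(-1, 72), 36)) = Mul(Add(-4, 0), Rational(2447, 72)) = Mul(-4, Rational(2447, 72)) = Rational(-2447, 18)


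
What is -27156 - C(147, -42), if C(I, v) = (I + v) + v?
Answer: -27219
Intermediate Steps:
C(I, v) = I + 2*v
-27156 - C(147, -42) = -27156 - (147 + 2*(-42)) = -27156 - (147 - 84) = -27156 - 1*63 = -27156 - 63 = -27219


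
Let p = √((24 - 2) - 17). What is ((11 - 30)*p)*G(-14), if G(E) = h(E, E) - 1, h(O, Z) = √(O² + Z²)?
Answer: -266*√10 + 19*√5 ≈ -798.68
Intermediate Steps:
G(E) = -1 + √2*√(E²) (G(E) = √(E² + E²) - 1 = √(2*E²) - 1 = √2*√(E²) - 1 = -1 + √2*√(E²))
p = √5 (p = √(22 - 17) = √5 ≈ 2.2361)
((11 - 30)*p)*G(-14) = ((11 - 30)*√5)*(-1 + √2*√((-14)²)) = (-19*√5)*(-1 + √2*√196) = (-19*√5)*(-1 + √2*14) = (-19*√5)*(-1 + 14*√2) = -19*√5*(-1 + 14*√2)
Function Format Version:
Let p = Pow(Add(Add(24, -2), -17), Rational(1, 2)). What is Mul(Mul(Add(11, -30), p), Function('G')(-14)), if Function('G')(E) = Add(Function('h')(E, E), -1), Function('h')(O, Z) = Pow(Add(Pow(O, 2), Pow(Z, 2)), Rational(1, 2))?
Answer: Add(Mul(-266, Pow(10, Rational(1, 2))), Mul(19, Pow(5, Rational(1, 2)))) ≈ -798.68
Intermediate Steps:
Function('G')(E) = Add(-1, Mul(Pow(2, Rational(1, 2)), Pow(Pow(E, 2), Rational(1, 2)))) (Function('G')(E) = Add(Pow(Add(Pow(E, 2), Pow(E, 2)), Rational(1, 2)), -1) = Add(Pow(Mul(2, Pow(E, 2)), Rational(1, 2)), -1) = Add(Mul(Pow(2, Rational(1, 2)), Pow(Pow(E, 2), Rational(1, 2))), -1) = Add(-1, Mul(Pow(2, Rational(1, 2)), Pow(Pow(E, 2), Rational(1, 2)))))
p = Pow(5, Rational(1, 2)) (p = Pow(Add(22, -17), Rational(1, 2)) = Pow(5, Rational(1, 2)) ≈ 2.2361)
Mul(Mul(Add(11, -30), p), Function('G')(-14)) = Mul(Mul(Add(11, -30), Pow(5, Rational(1, 2))), Add(-1, Mul(Pow(2, Rational(1, 2)), Pow(Pow(-14, 2), Rational(1, 2))))) = Mul(Mul(-19, Pow(5, Rational(1, 2))), Add(-1, Mul(Pow(2, Rational(1, 2)), Pow(196, Rational(1, 2))))) = Mul(Mul(-19, Pow(5, Rational(1, 2))), Add(-1, Mul(Pow(2, Rational(1, 2)), 14))) = Mul(Mul(-19, Pow(5, Rational(1, 2))), Add(-1, Mul(14, Pow(2, Rational(1, 2))))) = Mul(-19, Pow(5, Rational(1, 2)), Add(-1, Mul(14, Pow(2, Rational(1, 2)))))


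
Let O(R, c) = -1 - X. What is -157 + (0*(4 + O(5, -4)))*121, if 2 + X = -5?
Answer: -157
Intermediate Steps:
X = -7 (X = -2 - 5 = -7)
O(R, c) = 6 (O(R, c) = -1 - 1*(-7) = -1 + 7 = 6)
-157 + (0*(4 + O(5, -4)))*121 = -157 + (0*(4 + 6))*121 = -157 + (0*10)*121 = -157 + 0*121 = -157 + 0 = -157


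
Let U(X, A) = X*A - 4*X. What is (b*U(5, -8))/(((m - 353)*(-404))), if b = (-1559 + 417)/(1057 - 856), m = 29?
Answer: 2855/1096254 ≈ 0.0026043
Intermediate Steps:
b = -1142/201 ≈ -5.6816
U(X, A) = -4*X + A*X (U(X, A) = A*X - 4*X = -4*X + A*X)
(b*U(5, -8))/(((m - 353)*(-404))) = (-5710*(-4 - 8)/201)/(((29 - 353)*(-404))) = (-5710*(-12)/201)/((-324*(-404))) = -1142/201*(-60)/130896 = (22840/67)*(1/130896) = 2855/1096254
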